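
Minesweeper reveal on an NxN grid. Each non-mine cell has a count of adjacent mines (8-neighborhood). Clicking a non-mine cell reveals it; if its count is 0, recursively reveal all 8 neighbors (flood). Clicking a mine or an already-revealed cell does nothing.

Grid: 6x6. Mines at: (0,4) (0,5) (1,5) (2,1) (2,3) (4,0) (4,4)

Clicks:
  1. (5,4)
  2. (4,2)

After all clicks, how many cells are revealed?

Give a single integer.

Answer: 10

Derivation:
Click 1 (5,4) count=1: revealed 1 new [(5,4)] -> total=1
Click 2 (4,2) count=0: revealed 9 new [(3,1) (3,2) (3,3) (4,1) (4,2) (4,3) (5,1) (5,2) (5,3)] -> total=10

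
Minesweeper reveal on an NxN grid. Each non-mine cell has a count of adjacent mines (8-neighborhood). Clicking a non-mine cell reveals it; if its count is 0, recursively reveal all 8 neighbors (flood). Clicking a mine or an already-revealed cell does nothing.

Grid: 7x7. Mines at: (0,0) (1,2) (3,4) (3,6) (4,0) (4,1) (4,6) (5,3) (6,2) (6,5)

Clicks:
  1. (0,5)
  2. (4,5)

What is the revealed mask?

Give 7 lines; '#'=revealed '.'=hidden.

Answer: ...####
...####
...####
.......
.....#.
.......
.......

Derivation:
Click 1 (0,5) count=0: revealed 12 new [(0,3) (0,4) (0,5) (0,6) (1,3) (1,4) (1,5) (1,6) (2,3) (2,4) (2,5) (2,6)] -> total=12
Click 2 (4,5) count=3: revealed 1 new [(4,5)] -> total=13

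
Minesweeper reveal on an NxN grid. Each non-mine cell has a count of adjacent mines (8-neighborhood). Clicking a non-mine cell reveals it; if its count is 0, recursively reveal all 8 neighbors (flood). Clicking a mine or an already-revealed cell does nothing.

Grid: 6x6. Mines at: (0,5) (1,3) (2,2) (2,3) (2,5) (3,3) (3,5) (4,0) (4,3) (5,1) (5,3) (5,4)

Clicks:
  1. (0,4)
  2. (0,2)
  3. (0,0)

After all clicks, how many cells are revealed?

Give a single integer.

Click 1 (0,4) count=2: revealed 1 new [(0,4)] -> total=1
Click 2 (0,2) count=1: revealed 1 new [(0,2)] -> total=2
Click 3 (0,0) count=0: revealed 9 new [(0,0) (0,1) (1,0) (1,1) (1,2) (2,0) (2,1) (3,0) (3,1)] -> total=11

Answer: 11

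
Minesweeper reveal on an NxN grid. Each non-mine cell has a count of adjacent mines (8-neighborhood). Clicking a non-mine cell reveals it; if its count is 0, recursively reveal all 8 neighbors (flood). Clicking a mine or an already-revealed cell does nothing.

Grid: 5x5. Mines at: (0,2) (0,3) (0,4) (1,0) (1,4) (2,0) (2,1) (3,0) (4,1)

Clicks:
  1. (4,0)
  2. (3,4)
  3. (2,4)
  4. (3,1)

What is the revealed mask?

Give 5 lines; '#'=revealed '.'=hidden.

Click 1 (4,0) count=2: revealed 1 new [(4,0)] -> total=1
Click 2 (3,4) count=0: revealed 9 new [(2,2) (2,3) (2,4) (3,2) (3,3) (3,4) (4,2) (4,3) (4,4)] -> total=10
Click 3 (2,4) count=1: revealed 0 new [(none)] -> total=10
Click 4 (3,1) count=4: revealed 1 new [(3,1)] -> total=11

Answer: .....
.....
..###
.####
#.###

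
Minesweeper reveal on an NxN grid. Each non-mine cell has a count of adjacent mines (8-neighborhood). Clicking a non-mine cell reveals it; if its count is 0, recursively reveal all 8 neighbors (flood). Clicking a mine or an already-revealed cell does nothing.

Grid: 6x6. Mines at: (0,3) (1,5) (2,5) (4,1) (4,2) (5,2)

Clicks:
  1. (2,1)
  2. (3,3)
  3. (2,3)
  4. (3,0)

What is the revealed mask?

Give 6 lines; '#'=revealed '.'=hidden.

Answer: ###...
#####.
#####.
#####.
......
......

Derivation:
Click 1 (2,1) count=0: revealed 18 new [(0,0) (0,1) (0,2) (1,0) (1,1) (1,2) (1,3) (1,4) (2,0) (2,1) (2,2) (2,3) (2,4) (3,0) (3,1) (3,2) (3,3) (3,4)] -> total=18
Click 2 (3,3) count=1: revealed 0 new [(none)] -> total=18
Click 3 (2,3) count=0: revealed 0 new [(none)] -> total=18
Click 4 (3,0) count=1: revealed 0 new [(none)] -> total=18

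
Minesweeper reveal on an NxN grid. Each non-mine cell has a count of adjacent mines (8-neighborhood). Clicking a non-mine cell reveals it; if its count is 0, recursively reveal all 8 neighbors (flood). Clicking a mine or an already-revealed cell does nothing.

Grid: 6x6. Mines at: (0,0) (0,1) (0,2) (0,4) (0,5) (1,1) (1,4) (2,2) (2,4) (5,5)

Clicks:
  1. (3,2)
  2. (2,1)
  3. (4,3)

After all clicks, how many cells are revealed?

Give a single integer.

Answer: 17

Derivation:
Click 1 (3,2) count=1: revealed 1 new [(3,2)] -> total=1
Click 2 (2,1) count=2: revealed 1 new [(2,1)] -> total=2
Click 3 (4,3) count=0: revealed 15 new [(2,0) (3,0) (3,1) (3,3) (3,4) (4,0) (4,1) (4,2) (4,3) (4,4) (5,0) (5,1) (5,2) (5,3) (5,4)] -> total=17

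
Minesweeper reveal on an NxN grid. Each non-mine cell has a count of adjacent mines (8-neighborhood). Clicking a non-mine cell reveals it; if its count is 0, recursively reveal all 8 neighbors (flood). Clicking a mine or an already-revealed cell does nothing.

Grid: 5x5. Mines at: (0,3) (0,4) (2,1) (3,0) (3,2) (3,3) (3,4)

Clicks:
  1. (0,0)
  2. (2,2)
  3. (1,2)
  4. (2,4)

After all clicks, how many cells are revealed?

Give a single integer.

Click 1 (0,0) count=0: revealed 6 new [(0,0) (0,1) (0,2) (1,0) (1,1) (1,2)] -> total=6
Click 2 (2,2) count=3: revealed 1 new [(2,2)] -> total=7
Click 3 (1,2) count=2: revealed 0 new [(none)] -> total=7
Click 4 (2,4) count=2: revealed 1 new [(2,4)] -> total=8

Answer: 8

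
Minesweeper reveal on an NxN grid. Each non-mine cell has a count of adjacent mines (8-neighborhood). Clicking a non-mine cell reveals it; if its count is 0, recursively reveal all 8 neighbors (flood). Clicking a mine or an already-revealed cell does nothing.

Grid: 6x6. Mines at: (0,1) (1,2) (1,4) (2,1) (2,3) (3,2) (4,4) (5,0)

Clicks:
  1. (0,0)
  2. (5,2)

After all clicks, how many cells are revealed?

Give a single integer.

Click 1 (0,0) count=1: revealed 1 new [(0,0)] -> total=1
Click 2 (5,2) count=0: revealed 6 new [(4,1) (4,2) (4,3) (5,1) (5,2) (5,3)] -> total=7

Answer: 7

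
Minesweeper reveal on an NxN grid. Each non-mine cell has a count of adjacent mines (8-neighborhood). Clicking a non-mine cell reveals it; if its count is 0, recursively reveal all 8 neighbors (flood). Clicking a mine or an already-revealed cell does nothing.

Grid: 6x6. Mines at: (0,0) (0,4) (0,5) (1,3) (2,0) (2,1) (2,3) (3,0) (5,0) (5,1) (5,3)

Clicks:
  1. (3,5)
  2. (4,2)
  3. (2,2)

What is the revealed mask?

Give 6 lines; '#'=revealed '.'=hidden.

Answer: ......
....##
..#.##
....##
..#.##
....##

Derivation:
Click 1 (3,5) count=0: revealed 10 new [(1,4) (1,5) (2,4) (2,5) (3,4) (3,5) (4,4) (4,5) (5,4) (5,5)] -> total=10
Click 2 (4,2) count=2: revealed 1 new [(4,2)] -> total=11
Click 3 (2,2) count=3: revealed 1 new [(2,2)] -> total=12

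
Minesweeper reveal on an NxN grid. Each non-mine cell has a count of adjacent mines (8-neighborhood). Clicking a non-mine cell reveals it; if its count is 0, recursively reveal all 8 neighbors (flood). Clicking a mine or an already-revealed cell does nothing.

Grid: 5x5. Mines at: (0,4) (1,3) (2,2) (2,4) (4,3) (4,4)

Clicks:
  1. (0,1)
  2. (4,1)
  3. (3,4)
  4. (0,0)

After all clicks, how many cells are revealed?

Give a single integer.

Answer: 15

Derivation:
Click 1 (0,1) count=0: revealed 14 new [(0,0) (0,1) (0,2) (1,0) (1,1) (1,2) (2,0) (2,1) (3,0) (3,1) (3,2) (4,0) (4,1) (4,2)] -> total=14
Click 2 (4,1) count=0: revealed 0 new [(none)] -> total=14
Click 3 (3,4) count=3: revealed 1 new [(3,4)] -> total=15
Click 4 (0,0) count=0: revealed 0 new [(none)] -> total=15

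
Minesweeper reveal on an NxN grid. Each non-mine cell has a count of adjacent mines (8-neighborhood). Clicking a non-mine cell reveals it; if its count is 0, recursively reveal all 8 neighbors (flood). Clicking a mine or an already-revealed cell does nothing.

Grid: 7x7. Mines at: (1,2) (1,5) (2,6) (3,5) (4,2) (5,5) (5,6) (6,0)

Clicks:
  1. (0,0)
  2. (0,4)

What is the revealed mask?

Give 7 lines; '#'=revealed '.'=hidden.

Click 1 (0,0) count=0: revealed 12 new [(0,0) (0,1) (1,0) (1,1) (2,0) (2,1) (3,0) (3,1) (4,0) (4,1) (5,0) (5,1)] -> total=12
Click 2 (0,4) count=1: revealed 1 new [(0,4)] -> total=13

Answer: ##..#..
##.....
##.....
##.....
##.....
##.....
.......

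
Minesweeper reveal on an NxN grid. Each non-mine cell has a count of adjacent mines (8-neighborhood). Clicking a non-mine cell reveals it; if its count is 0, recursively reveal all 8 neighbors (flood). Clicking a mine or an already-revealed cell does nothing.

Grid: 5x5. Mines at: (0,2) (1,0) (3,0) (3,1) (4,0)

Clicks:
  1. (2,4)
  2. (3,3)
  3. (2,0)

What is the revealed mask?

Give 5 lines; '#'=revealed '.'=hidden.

Answer: ...##
..###
#.###
..###
..###

Derivation:
Click 1 (2,4) count=0: revealed 14 new [(0,3) (0,4) (1,2) (1,3) (1,4) (2,2) (2,3) (2,4) (3,2) (3,3) (3,4) (4,2) (4,3) (4,4)] -> total=14
Click 2 (3,3) count=0: revealed 0 new [(none)] -> total=14
Click 3 (2,0) count=3: revealed 1 new [(2,0)] -> total=15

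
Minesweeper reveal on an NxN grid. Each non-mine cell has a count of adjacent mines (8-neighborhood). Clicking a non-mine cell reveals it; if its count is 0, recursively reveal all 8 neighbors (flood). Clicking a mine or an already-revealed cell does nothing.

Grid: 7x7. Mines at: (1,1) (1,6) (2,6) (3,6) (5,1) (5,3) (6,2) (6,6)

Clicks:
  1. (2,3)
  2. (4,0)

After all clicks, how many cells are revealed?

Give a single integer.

Click 1 (2,3) count=0: revealed 26 new [(0,2) (0,3) (0,4) (0,5) (1,2) (1,3) (1,4) (1,5) (2,0) (2,1) (2,2) (2,3) (2,4) (2,5) (3,0) (3,1) (3,2) (3,3) (3,4) (3,5) (4,0) (4,1) (4,2) (4,3) (4,4) (4,5)] -> total=26
Click 2 (4,0) count=1: revealed 0 new [(none)] -> total=26

Answer: 26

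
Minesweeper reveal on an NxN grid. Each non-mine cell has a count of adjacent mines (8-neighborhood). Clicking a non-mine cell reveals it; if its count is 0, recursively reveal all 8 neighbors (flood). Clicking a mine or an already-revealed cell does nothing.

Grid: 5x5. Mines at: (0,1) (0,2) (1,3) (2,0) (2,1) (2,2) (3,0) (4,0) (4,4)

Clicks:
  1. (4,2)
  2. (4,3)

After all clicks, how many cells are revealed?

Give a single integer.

Click 1 (4,2) count=0: revealed 6 new [(3,1) (3,2) (3,3) (4,1) (4,2) (4,3)] -> total=6
Click 2 (4,3) count=1: revealed 0 new [(none)] -> total=6

Answer: 6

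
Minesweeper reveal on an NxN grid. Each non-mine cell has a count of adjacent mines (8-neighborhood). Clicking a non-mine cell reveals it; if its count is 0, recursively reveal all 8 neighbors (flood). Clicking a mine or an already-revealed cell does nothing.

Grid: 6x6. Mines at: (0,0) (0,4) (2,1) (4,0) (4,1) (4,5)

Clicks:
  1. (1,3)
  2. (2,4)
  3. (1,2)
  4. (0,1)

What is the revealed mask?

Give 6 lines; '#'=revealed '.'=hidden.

Click 1 (1,3) count=1: revealed 1 new [(1,3)] -> total=1
Click 2 (2,4) count=0: revealed 17 new [(1,2) (1,4) (1,5) (2,2) (2,3) (2,4) (2,5) (3,2) (3,3) (3,4) (3,5) (4,2) (4,3) (4,4) (5,2) (5,3) (5,4)] -> total=18
Click 3 (1,2) count=1: revealed 0 new [(none)] -> total=18
Click 4 (0,1) count=1: revealed 1 new [(0,1)] -> total=19

Answer: .#....
..####
..####
..####
..###.
..###.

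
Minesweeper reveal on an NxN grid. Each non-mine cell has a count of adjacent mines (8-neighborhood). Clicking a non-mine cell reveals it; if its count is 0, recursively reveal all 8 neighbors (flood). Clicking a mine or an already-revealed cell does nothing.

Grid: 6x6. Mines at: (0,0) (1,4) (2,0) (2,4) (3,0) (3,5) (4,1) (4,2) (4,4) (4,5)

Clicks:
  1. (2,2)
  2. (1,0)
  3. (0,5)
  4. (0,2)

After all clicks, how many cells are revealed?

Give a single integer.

Click 1 (2,2) count=0: revealed 12 new [(0,1) (0,2) (0,3) (1,1) (1,2) (1,3) (2,1) (2,2) (2,3) (3,1) (3,2) (3,3)] -> total=12
Click 2 (1,0) count=2: revealed 1 new [(1,0)] -> total=13
Click 3 (0,5) count=1: revealed 1 new [(0,5)] -> total=14
Click 4 (0,2) count=0: revealed 0 new [(none)] -> total=14

Answer: 14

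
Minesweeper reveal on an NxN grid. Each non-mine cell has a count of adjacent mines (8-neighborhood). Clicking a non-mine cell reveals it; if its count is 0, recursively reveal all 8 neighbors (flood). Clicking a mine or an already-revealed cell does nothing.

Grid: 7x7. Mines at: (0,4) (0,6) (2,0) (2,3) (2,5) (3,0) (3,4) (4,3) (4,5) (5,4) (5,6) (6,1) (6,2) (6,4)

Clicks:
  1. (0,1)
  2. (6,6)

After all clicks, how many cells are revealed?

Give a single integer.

Click 1 (0,1) count=0: revealed 8 new [(0,0) (0,1) (0,2) (0,3) (1,0) (1,1) (1,2) (1,3)] -> total=8
Click 2 (6,6) count=1: revealed 1 new [(6,6)] -> total=9

Answer: 9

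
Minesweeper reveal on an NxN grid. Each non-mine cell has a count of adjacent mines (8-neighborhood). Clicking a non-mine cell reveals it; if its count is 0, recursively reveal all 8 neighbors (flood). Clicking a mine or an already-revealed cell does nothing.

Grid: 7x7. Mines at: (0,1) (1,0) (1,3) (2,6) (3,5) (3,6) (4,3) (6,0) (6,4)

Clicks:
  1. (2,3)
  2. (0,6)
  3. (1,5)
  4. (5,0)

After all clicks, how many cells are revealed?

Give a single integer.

Click 1 (2,3) count=1: revealed 1 new [(2,3)] -> total=1
Click 2 (0,6) count=0: revealed 6 new [(0,4) (0,5) (0,6) (1,4) (1,5) (1,6)] -> total=7
Click 3 (1,5) count=1: revealed 0 new [(none)] -> total=7
Click 4 (5,0) count=1: revealed 1 new [(5,0)] -> total=8

Answer: 8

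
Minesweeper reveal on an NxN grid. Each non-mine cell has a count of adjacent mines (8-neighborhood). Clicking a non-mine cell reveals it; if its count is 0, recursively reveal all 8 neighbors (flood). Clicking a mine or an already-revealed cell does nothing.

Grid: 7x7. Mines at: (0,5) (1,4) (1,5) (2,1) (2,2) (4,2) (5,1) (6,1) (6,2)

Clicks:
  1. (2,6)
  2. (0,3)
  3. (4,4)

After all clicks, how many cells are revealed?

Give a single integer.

Answer: 21

Derivation:
Click 1 (2,6) count=1: revealed 1 new [(2,6)] -> total=1
Click 2 (0,3) count=1: revealed 1 new [(0,3)] -> total=2
Click 3 (4,4) count=0: revealed 19 new [(2,3) (2,4) (2,5) (3,3) (3,4) (3,5) (3,6) (4,3) (4,4) (4,5) (4,6) (5,3) (5,4) (5,5) (5,6) (6,3) (6,4) (6,5) (6,6)] -> total=21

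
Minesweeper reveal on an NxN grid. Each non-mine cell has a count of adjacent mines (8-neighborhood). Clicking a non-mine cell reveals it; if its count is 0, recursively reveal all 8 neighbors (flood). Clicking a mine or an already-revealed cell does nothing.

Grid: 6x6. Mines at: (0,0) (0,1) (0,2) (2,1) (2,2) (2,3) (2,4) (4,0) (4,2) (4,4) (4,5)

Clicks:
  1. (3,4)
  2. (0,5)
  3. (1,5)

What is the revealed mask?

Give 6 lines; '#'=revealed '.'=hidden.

Answer: ...###
...###
......
....#.
......
......

Derivation:
Click 1 (3,4) count=4: revealed 1 new [(3,4)] -> total=1
Click 2 (0,5) count=0: revealed 6 new [(0,3) (0,4) (0,5) (1,3) (1,4) (1,5)] -> total=7
Click 3 (1,5) count=1: revealed 0 new [(none)] -> total=7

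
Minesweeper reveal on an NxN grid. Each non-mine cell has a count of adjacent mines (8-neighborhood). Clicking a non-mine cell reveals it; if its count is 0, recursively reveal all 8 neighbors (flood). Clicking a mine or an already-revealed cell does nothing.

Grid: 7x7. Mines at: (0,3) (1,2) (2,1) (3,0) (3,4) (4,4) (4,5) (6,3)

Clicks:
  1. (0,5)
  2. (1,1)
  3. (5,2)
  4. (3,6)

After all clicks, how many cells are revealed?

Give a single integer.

Click 1 (0,5) count=0: revealed 11 new [(0,4) (0,5) (0,6) (1,4) (1,5) (1,6) (2,4) (2,5) (2,6) (3,5) (3,6)] -> total=11
Click 2 (1,1) count=2: revealed 1 new [(1,1)] -> total=12
Click 3 (5,2) count=1: revealed 1 new [(5,2)] -> total=13
Click 4 (3,6) count=1: revealed 0 new [(none)] -> total=13

Answer: 13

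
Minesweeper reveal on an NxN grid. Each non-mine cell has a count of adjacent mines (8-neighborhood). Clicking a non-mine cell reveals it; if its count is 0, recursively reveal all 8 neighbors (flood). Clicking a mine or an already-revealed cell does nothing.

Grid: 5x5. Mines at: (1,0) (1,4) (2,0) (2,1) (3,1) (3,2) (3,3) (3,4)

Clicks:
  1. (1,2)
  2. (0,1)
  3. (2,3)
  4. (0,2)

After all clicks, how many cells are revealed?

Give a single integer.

Answer: 7

Derivation:
Click 1 (1,2) count=1: revealed 1 new [(1,2)] -> total=1
Click 2 (0,1) count=1: revealed 1 new [(0,1)] -> total=2
Click 3 (2,3) count=4: revealed 1 new [(2,3)] -> total=3
Click 4 (0,2) count=0: revealed 4 new [(0,2) (0,3) (1,1) (1,3)] -> total=7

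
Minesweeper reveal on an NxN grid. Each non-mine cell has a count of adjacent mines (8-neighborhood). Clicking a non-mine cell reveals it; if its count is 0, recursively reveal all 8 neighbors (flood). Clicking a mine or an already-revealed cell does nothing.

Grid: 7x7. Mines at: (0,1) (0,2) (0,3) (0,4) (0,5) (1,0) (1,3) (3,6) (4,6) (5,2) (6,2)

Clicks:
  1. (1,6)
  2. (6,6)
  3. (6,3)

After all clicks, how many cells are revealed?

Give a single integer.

Click 1 (1,6) count=1: revealed 1 new [(1,6)] -> total=1
Click 2 (6,6) count=0: revealed 30 new [(2,0) (2,1) (2,2) (2,3) (2,4) (2,5) (3,0) (3,1) (3,2) (3,3) (3,4) (3,5) (4,0) (4,1) (4,2) (4,3) (4,4) (4,5) (5,0) (5,1) (5,3) (5,4) (5,5) (5,6) (6,0) (6,1) (6,3) (6,4) (6,5) (6,6)] -> total=31
Click 3 (6,3) count=2: revealed 0 new [(none)] -> total=31

Answer: 31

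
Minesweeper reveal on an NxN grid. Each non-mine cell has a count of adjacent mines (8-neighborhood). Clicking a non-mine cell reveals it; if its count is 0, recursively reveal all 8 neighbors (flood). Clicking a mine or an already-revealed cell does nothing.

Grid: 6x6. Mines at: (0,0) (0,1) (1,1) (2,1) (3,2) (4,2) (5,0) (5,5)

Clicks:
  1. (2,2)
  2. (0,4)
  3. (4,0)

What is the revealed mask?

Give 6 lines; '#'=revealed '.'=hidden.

Click 1 (2,2) count=3: revealed 1 new [(2,2)] -> total=1
Click 2 (0,4) count=0: revealed 17 new [(0,2) (0,3) (0,4) (0,5) (1,2) (1,3) (1,4) (1,5) (2,3) (2,4) (2,5) (3,3) (3,4) (3,5) (4,3) (4,4) (4,5)] -> total=18
Click 3 (4,0) count=1: revealed 1 new [(4,0)] -> total=19

Answer: ..####
..####
..####
...###
#..###
......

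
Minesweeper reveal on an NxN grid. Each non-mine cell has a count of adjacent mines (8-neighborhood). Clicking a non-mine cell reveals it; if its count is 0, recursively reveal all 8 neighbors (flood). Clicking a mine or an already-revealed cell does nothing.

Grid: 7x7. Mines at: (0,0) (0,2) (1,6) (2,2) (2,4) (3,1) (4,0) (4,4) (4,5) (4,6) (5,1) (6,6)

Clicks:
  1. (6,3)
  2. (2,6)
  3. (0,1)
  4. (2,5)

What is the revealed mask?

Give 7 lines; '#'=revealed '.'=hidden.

Answer: .#.....
.......
.....##
.......
.......
..####.
..####.

Derivation:
Click 1 (6,3) count=0: revealed 8 new [(5,2) (5,3) (5,4) (5,5) (6,2) (6,3) (6,4) (6,5)] -> total=8
Click 2 (2,6) count=1: revealed 1 new [(2,6)] -> total=9
Click 3 (0,1) count=2: revealed 1 new [(0,1)] -> total=10
Click 4 (2,5) count=2: revealed 1 new [(2,5)] -> total=11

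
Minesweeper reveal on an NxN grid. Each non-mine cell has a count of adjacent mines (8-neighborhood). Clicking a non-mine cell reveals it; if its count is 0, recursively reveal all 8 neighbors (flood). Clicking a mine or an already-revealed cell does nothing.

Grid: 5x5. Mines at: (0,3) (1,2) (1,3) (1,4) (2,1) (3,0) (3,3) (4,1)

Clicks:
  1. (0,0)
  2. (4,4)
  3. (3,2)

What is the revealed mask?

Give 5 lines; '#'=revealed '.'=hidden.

Answer: ##...
##...
.....
..#..
....#

Derivation:
Click 1 (0,0) count=0: revealed 4 new [(0,0) (0,1) (1,0) (1,1)] -> total=4
Click 2 (4,4) count=1: revealed 1 new [(4,4)] -> total=5
Click 3 (3,2) count=3: revealed 1 new [(3,2)] -> total=6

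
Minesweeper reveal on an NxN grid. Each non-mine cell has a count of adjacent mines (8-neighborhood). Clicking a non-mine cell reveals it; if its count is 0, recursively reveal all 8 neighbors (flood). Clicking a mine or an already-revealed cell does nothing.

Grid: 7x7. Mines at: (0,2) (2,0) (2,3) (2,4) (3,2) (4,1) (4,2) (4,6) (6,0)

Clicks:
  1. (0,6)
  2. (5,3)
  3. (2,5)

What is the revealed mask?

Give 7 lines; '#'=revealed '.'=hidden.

Click 1 (0,6) count=0: revealed 12 new [(0,3) (0,4) (0,5) (0,6) (1,3) (1,4) (1,5) (1,6) (2,5) (2,6) (3,5) (3,6)] -> total=12
Click 2 (5,3) count=1: revealed 1 new [(5,3)] -> total=13
Click 3 (2,5) count=1: revealed 0 new [(none)] -> total=13

Answer: ...####
...####
.....##
.....##
.......
...#...
.......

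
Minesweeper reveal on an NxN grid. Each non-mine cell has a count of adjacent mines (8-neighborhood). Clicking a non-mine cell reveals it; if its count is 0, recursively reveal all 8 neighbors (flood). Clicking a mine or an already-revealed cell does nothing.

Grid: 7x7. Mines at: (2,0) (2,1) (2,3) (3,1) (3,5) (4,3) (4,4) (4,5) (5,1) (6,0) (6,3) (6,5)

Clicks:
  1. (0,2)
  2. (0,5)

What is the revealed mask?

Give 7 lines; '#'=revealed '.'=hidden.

Answer: #######
#######
....###
.......
.......
.......
.......

Derivation:
Click 1 (0,2) count=0: revealed 17 new [(0,0) (0,1) (0,2) (0,3) (0,4) (0,5) (0,6) (1,0) (1,1) (1,2) (1,3) (1,4) (1,5) (1,6) (2,4) (2,5) (2,6)] -> total=17
Click 2 (0,5) count=0: revealed 0 new [(none)] -> total=17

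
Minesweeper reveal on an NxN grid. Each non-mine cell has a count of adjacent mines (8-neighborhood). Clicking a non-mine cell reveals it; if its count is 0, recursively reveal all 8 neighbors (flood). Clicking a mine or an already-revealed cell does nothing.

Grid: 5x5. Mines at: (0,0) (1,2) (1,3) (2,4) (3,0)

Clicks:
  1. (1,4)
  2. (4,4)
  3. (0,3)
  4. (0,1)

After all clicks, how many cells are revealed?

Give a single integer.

Click 1 (1,4) count=2: revealed 1 new [(1,4)] -> total=1
Click 2 (4,4) count=0: revealed 11 new [(2,1) (2,2) (2,3) (3,1) (3,2) (3,3) (3,4) (4,1) (4,2) (4,3) (4,4)] -> total=12
Click 3 (0,3) count=2: revealed 1 new [(0,3)] -> total=13
Click 4 (0,1) count=2: revealed 1 new [(0,1)] -> total=14

Answer: 14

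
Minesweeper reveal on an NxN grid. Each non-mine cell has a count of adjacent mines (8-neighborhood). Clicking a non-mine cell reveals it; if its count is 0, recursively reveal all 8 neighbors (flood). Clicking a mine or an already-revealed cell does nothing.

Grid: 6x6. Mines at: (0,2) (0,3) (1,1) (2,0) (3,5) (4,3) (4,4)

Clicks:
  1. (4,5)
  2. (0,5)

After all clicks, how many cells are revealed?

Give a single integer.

Answer: 7

Derivation:
Click 1 (4,5) count=2: revealed 1 new [(4,5)] -> total=1
Click 2 (0,5) count=0: revealed 6 new [(0,4) (0,5) (1,4) (1,5) (2,4) (2,5)] -> total=7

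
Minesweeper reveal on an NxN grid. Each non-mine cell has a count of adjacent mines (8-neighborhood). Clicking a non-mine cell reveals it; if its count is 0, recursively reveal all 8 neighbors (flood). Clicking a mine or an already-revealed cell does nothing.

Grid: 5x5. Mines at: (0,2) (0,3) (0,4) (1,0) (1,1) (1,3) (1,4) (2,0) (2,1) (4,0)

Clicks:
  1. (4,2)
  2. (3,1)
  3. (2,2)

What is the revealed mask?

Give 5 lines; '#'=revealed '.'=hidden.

Answer: .....
.....
..###
.####
.####

Derivation:
Click 1 (4,2) count=0: revealed 11 new [(2,2) (2,3) (2,4) (3,1) (3,2) (3,3) (3,4) (4,1) (4,2) (4,3) (4,4)] -> total=11
Click 2 (3,1) count=3: revealed 0 new [(none)] -> total=11
Click 3 (2,2) count=3: revealed 0 new [(none)] -> total=11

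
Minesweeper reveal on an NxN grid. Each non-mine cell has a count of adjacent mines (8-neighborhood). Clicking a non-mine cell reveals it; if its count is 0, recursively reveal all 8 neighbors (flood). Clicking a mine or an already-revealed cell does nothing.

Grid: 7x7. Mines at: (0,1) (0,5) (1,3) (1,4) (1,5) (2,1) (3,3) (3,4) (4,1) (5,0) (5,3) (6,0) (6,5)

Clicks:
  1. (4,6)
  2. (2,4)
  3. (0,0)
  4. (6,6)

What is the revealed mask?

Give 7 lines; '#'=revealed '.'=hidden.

Answer: #......
.......
....###
.....##
.....##
.....##
......#

Derivation:
Click 1 (4,6) count=0: revealed 8 new [(2,5) (2,6) (3,5) (3,6) (4,5) (4,6) (5,5) (5,6)] -> total=8
Click 2 (2,4) count=5: revealed 1 new [(2,4)] -> total=9
Click 3 (0,0) count=1: revealed 1 new [(0,0)] -> total=10
Click 4 (6,6) count=1: revealed 1 new [(6,6)] -> total=11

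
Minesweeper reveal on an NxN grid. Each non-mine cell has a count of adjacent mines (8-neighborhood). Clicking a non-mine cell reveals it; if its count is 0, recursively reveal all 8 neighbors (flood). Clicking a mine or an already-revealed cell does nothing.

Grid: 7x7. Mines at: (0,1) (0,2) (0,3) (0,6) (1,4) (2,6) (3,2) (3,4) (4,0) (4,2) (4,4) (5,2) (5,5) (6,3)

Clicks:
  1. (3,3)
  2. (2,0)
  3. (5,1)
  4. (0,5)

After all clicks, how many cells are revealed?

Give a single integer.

Answer: 9

Derivation:
Click 1 (3,3) count=4: revealed 1 new [(3,3)] -> total=1
Click 2 (2,0) count=0: revealed 6 new [(1,0) (1,1) (2,0) (2,1) (3,0) (3,1)] -> total=7
Click 3 (5,1) count=3: revealed 1 new [(5,1)] -> total=8
Click 4 (0,5) count=2: revealed 1 new [(0,5)] -> total=9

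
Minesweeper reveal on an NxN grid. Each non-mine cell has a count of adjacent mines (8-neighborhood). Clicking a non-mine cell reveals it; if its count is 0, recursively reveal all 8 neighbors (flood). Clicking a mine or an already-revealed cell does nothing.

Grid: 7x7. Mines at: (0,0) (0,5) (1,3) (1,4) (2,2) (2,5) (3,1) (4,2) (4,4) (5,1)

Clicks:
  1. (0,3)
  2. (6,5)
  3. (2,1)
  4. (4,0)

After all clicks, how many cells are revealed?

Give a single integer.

Click 1 (0,3) count=2: revealed 1 new [(0,3)] -> total=1
Click 2 (6,5) count=0: revealed 14 new [(3,5) (3,6) (4,5) (4,6) (5,2) (5,3) (5,4) (5,5) (5,6) (6,2) (6,3) (6,4) (6,5) (6,6)] -> total=15
Click 3 (2,1) count=2: revealed 1 new [(2,1)] -> total=16
Click 4 (4,0) count=2: revealed 1 new [(4,0)] -> total=17

Answer: 17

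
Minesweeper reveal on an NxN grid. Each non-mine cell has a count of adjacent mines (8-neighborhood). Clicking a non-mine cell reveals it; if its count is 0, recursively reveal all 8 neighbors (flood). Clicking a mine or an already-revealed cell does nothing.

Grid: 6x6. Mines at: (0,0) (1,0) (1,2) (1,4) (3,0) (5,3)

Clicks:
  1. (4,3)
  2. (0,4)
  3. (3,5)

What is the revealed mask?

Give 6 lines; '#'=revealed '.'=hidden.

Click 1 (4,3) count=1: revealed 1 new [(4,3)] -> total=1
Click 2 (0,4) count=1: revealed 1 new [(0,4)] -> total=2
Click 3 (3,5) count=0: revealed 16 new [(2,1) (2,2) (2,3) (2,4) (2,5) (3,1) (3,2) (3,3) (3,4) (3,5) (4,1) (4,2) (4,4) (4,5) (5,4) (5,5)] -> total=18

Answer: ....#.
......
.#####
.#####
.#####
....##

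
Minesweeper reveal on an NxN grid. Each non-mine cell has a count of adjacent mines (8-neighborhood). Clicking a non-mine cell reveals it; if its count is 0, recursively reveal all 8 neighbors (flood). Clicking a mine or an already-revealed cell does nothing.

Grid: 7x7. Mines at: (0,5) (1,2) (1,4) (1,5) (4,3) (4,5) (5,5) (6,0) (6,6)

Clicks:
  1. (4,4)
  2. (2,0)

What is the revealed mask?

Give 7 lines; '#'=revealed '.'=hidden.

Answer: ##.....
##.....
###....
###....
###.#..
###....
.......

Derivation:
Click 1 (4,4) count=3: revealed 1 new [(4,4)] -> total=1
Click 2 (2,0) count=0: revealed 16 new [(0,0) (0,1) (1,0) (1,1) (2,0) (2,1) (2,2) (3,0) (3,1) (3,2) (4,0) (4,1) (4,2) (5,0) (5,1) (5,2)] -> total=17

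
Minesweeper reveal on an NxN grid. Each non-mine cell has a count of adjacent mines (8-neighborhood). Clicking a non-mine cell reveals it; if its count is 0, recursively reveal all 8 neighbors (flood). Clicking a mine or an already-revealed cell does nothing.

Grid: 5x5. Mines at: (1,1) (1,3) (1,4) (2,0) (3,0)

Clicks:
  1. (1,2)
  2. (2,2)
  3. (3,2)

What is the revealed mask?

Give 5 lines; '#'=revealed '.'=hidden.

Answer: .....
..#..
.####
.####
.####

Derivation:
Click 1 (1,2) count=2: revealed 1 new [(1,2)] -> total=1
Click 2 (2,2) count=2: revealed 1 new [(2,2)] -> total=2
Click 3 (3,2) count=0: revealed 11 new [(2,1) (2,3) (2,4) (3,1) (3,2) (3,3) (3,4) (4,1) (4,2) (4,3) (4,4)] -> total=13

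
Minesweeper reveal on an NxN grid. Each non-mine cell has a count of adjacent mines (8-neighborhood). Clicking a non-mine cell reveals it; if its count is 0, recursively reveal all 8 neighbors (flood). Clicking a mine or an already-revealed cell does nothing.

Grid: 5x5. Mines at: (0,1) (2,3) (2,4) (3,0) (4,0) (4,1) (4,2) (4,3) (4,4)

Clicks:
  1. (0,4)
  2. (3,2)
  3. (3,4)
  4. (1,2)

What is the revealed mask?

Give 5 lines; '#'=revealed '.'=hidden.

Click 1 (0,4) count=0: revealed 6 new [(0,2) (0,3) (0,4) (1,2) (1,3) (1,4)] -> total=6
Click 2 (3,2) count=4: revealed 1 new [(3,2)] -> total=7
Click 3 (3,4) count=4: revealed 1 new [(3,4)] -> total=8
Click 4 (1,2) count=2: revealed 0 new [(none)] -> total=8

Answer: ..###
..###
.....
..#.#
.....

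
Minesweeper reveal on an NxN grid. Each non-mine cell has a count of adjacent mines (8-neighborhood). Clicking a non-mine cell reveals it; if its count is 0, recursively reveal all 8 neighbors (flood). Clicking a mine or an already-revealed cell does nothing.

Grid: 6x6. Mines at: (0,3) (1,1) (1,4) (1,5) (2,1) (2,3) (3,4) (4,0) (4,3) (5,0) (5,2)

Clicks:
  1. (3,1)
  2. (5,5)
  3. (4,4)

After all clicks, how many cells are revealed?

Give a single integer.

Click 1 (3,1) count=2: revealed 1 new [(3,1)] -> total=1
Click 2 (5,5) count=0: revealed 4 new [(4,4) (4,5) (5,4) (5,5)] -> total=5
Click 3 (4,4) count=2: revealed 0 new [(none)] -> total=5

Answer: 5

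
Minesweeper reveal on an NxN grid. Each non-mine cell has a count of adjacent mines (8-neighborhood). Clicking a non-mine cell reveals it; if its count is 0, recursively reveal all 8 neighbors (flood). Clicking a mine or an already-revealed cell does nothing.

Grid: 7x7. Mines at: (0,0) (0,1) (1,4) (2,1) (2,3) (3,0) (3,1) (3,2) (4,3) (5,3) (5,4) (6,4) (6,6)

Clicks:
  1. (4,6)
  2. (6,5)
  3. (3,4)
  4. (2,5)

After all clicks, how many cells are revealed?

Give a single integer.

Answer: 16

Derivation:
Click 1 (4,6) count=0: revealed 15 new [(0,5) (0,6) (1,5) (1,6) (2,4) (2,5) (2,6) (3,4) (3,5) (3,6) (4,4) (4,5) (4,6) (5,5) (5,6)] -> total=15
Click 2 (6,5) count=3: revealed 1 new [(6,5)] -> total=16
Click 3 (3,4) count=2: revealed 0 new [(none)] -> total=16
Click 4 (2,5) count=1: revealed 0 new [(none)] -> total=16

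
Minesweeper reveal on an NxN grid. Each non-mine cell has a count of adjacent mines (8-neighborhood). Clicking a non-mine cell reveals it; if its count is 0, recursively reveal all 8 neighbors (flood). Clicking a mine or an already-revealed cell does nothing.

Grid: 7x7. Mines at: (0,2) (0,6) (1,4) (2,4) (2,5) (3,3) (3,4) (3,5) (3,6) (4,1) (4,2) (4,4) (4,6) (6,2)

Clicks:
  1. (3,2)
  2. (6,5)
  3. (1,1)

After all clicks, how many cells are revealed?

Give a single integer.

Answer: 10

Derivation:
Click 1 (3,2) count=3: revealed 1 new [(3,2)] -> total=1
Click 2 (6,5) count=0: revealed 8 new [(5,3) (5,4) (5,5) (5,6) (6,3) (6,4) (6,5) (6,6)] -> total=9
Click 3 (1,1) count=1: revealed 1 new [(1,1)] -> total=10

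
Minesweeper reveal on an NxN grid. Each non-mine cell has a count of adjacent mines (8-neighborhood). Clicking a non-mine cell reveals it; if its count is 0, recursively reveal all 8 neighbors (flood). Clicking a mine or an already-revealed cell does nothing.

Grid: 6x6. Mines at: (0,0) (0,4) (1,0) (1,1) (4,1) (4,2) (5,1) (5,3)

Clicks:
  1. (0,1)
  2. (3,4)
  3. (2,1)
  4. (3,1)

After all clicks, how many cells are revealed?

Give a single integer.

Click 1 (0,1) count=3: revealed 1 new [(0,1)] -> total=1
Click 2 (3,4) count=0: revealed 17 new [(1,2) (1,3) (1,4) (1,5) (2,2) (2,3) (2,4) (2,5) (3,2) (3,3) (3,4) (3,5) (4,3) (4,4) (4,5) (5,4) (5,5)] -> total=18
Click 3 (2,1) count=2: revealed 1 new [(2,1)] -> total=19
Click 4 (3,1) count=2: revealed 1 new [(3,1)] -> total=20

Answer: 20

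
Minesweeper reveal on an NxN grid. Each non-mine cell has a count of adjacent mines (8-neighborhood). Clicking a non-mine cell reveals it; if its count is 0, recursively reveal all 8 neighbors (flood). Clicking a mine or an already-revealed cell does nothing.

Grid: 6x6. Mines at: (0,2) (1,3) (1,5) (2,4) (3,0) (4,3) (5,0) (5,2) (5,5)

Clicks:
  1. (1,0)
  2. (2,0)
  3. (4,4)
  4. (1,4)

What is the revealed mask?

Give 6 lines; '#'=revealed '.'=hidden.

Answer: ##....
##..#.
##....
......
....#.
......

Derivation:
Click 1 (1,0) count=0: revealed 6 new [(0,0) (0,1) (1,0) (1,1) (2,0) (2,1)] -> total=6
Click 2 (2,0) count=1: revealed 0 new [(none)] -> total=6
Click 3 (4,4) count=2: revealed 1 new [(4,4)] -> total=7
Click 4 (1,4) count=3: revealed 1 new [(1,4)] -> total=8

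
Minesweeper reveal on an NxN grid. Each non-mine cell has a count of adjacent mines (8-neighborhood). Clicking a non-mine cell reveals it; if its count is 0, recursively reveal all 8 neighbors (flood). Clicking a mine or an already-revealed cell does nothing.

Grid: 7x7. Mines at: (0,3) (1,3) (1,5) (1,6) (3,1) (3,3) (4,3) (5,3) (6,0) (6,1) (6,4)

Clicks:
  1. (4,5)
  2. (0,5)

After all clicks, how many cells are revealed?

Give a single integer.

Click 1 (4,5) count=0: revealed 14 new [(2,4) (2,5) (2,6) (3,4) (3,5) (3,6) (4,4) (4,5) (4,6) (5,4) (5,5) (5,6) (6,5) (6,6)] -> total=14
Click 2 (0,5) count=2: revealed 1 new [(0,5)] -> total=15

Answer: 15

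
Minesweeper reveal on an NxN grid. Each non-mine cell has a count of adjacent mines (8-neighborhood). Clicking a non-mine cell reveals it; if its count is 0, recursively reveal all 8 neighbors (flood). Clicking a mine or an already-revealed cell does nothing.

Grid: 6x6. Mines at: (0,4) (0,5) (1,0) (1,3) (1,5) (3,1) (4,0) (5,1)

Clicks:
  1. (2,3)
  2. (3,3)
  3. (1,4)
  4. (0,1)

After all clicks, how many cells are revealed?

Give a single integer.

Click 1 (2,3) count=1: revealed 1 new [(2,3)] -> total=1
Click 2 (3,3) count=0: revealed 15 new [(2,2) (2,4) (2,5) (3,2) (3,3) (3,4) (3,5) (4,2) (4,3) (4,4) (4,5) (5,2) (5,3) (5,4) (5,5)] -> total=16
Click 3 (1,4) count=4: revealed 1 new [(1,4)] -> total=17
Click 4 (0,1) count=1: revealed 1 new [(0,1)] -> total=18

Answer: 18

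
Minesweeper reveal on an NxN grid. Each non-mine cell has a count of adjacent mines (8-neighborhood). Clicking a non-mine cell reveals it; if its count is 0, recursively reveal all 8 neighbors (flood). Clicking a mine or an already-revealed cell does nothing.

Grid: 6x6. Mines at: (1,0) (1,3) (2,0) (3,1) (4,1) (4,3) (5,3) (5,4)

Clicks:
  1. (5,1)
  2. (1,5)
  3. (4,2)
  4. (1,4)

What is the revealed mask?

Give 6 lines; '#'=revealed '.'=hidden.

Click 1 (5,1) count=1: revealed 1 new [(5,1)] -> total=1
Click 2 (1,5) count=0: revealed 10 new [(0,4) (0,5) (1,4) (1,5) (2,4) (2,5) (3,4) (3,5) (4,4) (4,5)] -> total=11
Click 3 (4,2) count=4: revealed 1 new [(4,2)] -> total=12
Click 4 (1,4) count=1: revealed 0 new [(none)] -> total=12

Answer: ....##
....##
....##
....##
..#.##
.#....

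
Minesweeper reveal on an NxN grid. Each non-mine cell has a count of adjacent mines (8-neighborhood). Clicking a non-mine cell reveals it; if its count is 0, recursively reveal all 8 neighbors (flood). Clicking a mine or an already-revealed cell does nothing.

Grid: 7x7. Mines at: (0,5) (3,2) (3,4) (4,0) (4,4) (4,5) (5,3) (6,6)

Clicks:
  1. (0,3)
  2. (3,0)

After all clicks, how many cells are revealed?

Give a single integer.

Click 1 (0,3) count=0: revealed 17 new [(0,0) (0,1) (0,2) (0,3) (0,4) (1,0) (1,1) (1,2) (1,3) (1,4) (2,0) (2,1) (2,2) (2,3) (2,4) (3,0) (3,1)] -> total=17
Click 2 (3,0) count=1: revealed 0 new [(none)] -> total=17

Answer: 17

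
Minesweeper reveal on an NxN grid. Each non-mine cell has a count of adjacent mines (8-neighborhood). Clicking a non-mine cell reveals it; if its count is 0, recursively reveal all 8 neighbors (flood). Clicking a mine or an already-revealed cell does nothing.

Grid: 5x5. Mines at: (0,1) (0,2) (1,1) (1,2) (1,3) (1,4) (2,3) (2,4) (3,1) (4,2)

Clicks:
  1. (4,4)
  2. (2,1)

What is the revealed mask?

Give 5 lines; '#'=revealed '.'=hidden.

Answer: .....
.....
.#...
...##
...##

Derivation:
Click 1 (4,4) count=0: revealed 4 new [(3,3) (3,4) (4,3) (4,4)] -> total=4
Click 2 (2,1) count=3: revealed 1 new [(2,1)] -> total=5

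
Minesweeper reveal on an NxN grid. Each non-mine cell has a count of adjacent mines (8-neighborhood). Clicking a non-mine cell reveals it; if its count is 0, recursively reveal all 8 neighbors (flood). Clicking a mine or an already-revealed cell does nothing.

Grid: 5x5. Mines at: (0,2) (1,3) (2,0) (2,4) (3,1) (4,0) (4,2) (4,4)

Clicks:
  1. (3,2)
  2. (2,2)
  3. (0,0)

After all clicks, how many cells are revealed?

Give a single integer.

Answer: 6

Derivation:
Click 1 (3,2) count=2: revealed 1 new [(3,2)] -> total=1
Click 2 (2,2) count=2: revealed 1 new [(2,2)] -> total=2
Click 3 (0,0) count=0: revealed 4 new [(0,0) (0,1) (1,0) (1,1)] -> total=6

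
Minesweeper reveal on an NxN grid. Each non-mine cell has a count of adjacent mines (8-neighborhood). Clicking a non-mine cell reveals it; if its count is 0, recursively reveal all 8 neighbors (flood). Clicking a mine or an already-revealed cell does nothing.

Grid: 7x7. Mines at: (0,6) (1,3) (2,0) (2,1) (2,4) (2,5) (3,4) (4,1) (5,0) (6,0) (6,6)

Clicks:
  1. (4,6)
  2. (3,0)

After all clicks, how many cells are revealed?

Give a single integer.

Answer: 7

Derivation:
Click 1 (4,6) count=0: revealed 6 new [(3,5) (3,6) (4,5) (4,6) (5,5) (5,6)] -> total=6
Click 2 (3,0) count=3: revealed 1 new [(3,0)] -> total=7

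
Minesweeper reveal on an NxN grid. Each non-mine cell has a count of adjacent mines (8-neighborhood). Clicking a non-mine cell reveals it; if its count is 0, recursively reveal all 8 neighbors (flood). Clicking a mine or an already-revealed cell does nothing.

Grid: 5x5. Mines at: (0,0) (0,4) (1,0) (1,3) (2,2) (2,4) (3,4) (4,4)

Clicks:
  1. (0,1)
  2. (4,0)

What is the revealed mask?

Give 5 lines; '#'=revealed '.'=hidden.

Click 1 (0,1) count=2: revealed 1 new [(0,1)] -> total=1
Click 2 (4,0) count=0: revealed 10 new [(2,0) (2,1) (3,0) (3,1) (3,2) (3,3) (4,0) (4,1) (4,2) (4,3)] -> total=11

Answer: .#...
.....
##...
####.
####.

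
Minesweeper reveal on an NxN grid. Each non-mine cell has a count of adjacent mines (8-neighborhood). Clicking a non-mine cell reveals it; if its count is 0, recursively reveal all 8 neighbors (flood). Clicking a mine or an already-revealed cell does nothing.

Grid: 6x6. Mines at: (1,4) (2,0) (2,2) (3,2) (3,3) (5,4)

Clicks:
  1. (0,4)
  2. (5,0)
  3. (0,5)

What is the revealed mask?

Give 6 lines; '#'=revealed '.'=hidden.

Click 1 (0,4) count=1: revealed 1 new [(0,4)] -> total=1
Click 2 (5,0) count=0: revealed 10 new [(3,0) (3,1) (4,0) (4,1) (4,2) (4,3) (5,0) (5,1) (5,2) (5,3)] -> total=11
Click 3 (0,5) count=1: revealed 1 new [(0,5)] -> total=12

Answer: ....##
......
......
##....
####..
####..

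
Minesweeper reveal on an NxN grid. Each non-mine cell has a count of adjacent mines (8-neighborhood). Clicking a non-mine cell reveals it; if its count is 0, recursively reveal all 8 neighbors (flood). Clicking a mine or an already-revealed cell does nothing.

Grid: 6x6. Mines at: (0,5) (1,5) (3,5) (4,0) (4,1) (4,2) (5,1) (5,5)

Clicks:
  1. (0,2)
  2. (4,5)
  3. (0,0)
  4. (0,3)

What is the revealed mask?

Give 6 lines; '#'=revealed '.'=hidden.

Answer: #####.
#####.
#####.
#####.
.....#
......

Derivation:
Click 1 (0,2) count=0: revealed 20 new [(0,0) (0,1) (0,2) (0,3) (0,4) (1,0) (1,1) (1,2) (1,3) (1,4) (2,0) (2,1) (2,2) (2,3) (2,4) (3,0) (3,1) (3,2) (3,3) (3,4)] -> total=20
Click 2 (4,5) count=2: revealed 1 new [(4,5)] -> total=21
Click 3 (0,0) count=0: revealed 0 new [(none)] -> total=21
Click 4 (0,3) count=0: revealed 0 new [(none)] -> total=21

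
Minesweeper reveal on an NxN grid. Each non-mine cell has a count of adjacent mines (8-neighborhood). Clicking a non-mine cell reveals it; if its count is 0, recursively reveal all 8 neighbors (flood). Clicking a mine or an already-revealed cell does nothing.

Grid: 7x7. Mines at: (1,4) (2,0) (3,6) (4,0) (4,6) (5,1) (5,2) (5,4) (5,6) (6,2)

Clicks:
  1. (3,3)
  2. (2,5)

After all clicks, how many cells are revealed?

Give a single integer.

Click 1 (3,3) count=0: revealed 23 new [(0,0) (0,1) (0,2) (0,3) (1,0) (1,1) (1,2) (1,3) (2,1) (2,2) (2,3) (2,4) (2,5) (3,1) (3,2) (3,3) (3,4) (3,5) (4,1) (4,2) (4,3) (4,4) (4,5)] -> total=23
Click 2 (2,5) count=2: revealed 0 new [(none)] -> total=23

Answer: 23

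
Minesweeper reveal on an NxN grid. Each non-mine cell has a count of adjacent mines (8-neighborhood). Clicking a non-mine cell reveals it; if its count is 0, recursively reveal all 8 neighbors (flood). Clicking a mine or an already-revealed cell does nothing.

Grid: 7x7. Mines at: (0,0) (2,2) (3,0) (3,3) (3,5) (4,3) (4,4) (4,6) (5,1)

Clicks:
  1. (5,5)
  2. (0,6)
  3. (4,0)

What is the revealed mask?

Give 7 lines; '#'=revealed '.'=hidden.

Answer: .######
.######
...####
.......
#......
.....#.
.......

Derivation:
Click 1 (5,5) count=2: revealed 1 new [(5,5)] -> total=1
Click 2 (0,6) count=0: revealed 16 new [(0,1) (0,2) (0,3) (0,4) (0,5) (0,6) (1,1) (1,2) (1,3) (1,4) (1,5) (1,6) (2,3) (2,4) (2,5) (2,6)] -> total=17
Click 3 (4,0) count=2: revealed 1 new [(4,0)] -> total=18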